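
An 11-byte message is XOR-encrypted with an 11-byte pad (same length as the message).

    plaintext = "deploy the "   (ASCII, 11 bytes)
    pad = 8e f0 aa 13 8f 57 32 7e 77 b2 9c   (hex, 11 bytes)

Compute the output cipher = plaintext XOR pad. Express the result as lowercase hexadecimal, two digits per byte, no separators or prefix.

100 xor 142 = 234
101 xor 240 = 149
112 xor 170 = 218
108 xor  19 = 127
111 xor 143 = 224
121 xor  87 =  46
 32 xor  50 =  18
116 xor 126 =  10
104 xor 119 =  31
101 xor 178 = 215
 32 xor 156 = 188

ea95da7fe02e120a1fd7bc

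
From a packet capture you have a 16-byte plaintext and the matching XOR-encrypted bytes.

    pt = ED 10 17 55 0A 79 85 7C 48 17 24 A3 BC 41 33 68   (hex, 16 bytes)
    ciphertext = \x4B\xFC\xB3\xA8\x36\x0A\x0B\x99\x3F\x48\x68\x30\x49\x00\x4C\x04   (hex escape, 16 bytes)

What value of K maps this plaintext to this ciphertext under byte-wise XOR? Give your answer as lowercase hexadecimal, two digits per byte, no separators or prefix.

Since ciphertext = pt ⊕ K, XORing both sides with pt gives K = pt ⊕ ciphertext.
ed ⊕ 4b = a6
10 ⊕ fc = ec
17 ⊕ b3 = a4
55 ⊕ a8 = fd
0a ⊕ 36 = 3c
79 ⊕ 0a = 73
85 ⊕ 0b = 8e
7c ⊕ 99 = e5
48 ⊕ 3f = 77
17 ⊕ 48 = 5f
24 ⊕ 68 = 4c
a3 ⊕ 30 = 93
bc ⊕ 49 = f5
41 ⊕ 00 = 41
33 ⊕ 4c = 7f
68 ⊕ 04 = 6c

a6eca4fd3c738ee5775f4c93f5417f6c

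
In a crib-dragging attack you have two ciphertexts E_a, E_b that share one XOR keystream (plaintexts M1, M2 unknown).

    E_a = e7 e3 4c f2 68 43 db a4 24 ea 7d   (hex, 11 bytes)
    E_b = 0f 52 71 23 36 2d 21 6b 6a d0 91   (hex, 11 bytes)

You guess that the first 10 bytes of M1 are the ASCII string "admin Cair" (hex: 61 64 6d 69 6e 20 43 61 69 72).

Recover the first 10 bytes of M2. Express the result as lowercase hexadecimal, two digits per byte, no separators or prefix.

First, E_a ⊕ E_b = (M1 ⊕ K) ⊕ (M2 ⊕ K) = M1 ⊕ M2, so the key drops out. Then M2 = (M1 ⊕ M2) ⊕ M1 over the first 10 bytes.
byte 0: (e7 XOR 0f) XOR 61 = e8 XOR 61 = 89
byte 1: (e3 XOR 52) XOR 64 = b1 XOR 64 = d5
byte 2: (4c XOR 71) XOR 6d = 3d XOR 6d = 50
byte 3: (f2 XOR 23) XOR 69 = d1 XOR 69 = b8
byte 4: (68 XOR 36) XOR 6e = 5e XOR 6e = 30
byte 5: (43 XOR 2d) XOR 20 = 6e XOR 20 = 4e
byte 6: (db XOR 21) XOR 43 = fa XOR 43 = b9
byte 7: (a4 XOR 6b) XOR 61 = cf XOR 61 = ae
byte 8: (24 XOR 6a) XOR 69 = 4e XOR 69 = 27
byte 9: (ea XOR d0) XOR 72 = 3a XOR 72 = 48

89d550b8304eb9ae2748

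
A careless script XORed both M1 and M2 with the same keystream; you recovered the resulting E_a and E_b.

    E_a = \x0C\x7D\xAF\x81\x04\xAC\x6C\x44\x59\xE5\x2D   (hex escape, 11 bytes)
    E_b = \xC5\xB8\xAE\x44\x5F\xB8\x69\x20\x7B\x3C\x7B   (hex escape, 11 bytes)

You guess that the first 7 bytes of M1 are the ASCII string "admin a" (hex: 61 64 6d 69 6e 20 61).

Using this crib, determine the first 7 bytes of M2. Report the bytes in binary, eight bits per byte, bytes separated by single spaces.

10101000 10100001 01101100 10101100 00110101 00110100 01100100

First, E_a ⊕ E_b = (M1 ⊕ K) ⊕ (M2 ⊕ K) = M1 ⊕ M2, so the key drops out. Then M2 = (M1 ⊕ M2) ⊕ M1 over the first 7 bytes.
byte 0: (0c XOR c5) XOR 61 = c9 XOR 61 = a8
byte 1: (7d XOR b8) XOR 64 = c5 XOR 64 = a1
byte 2: (af XOR ae) XOR 6d = 01 XOR 6d = 6c
byte 3: (81 XOR 44) XOR 69 = c5 XOR 69 = ac
byte 4: (04 XOR 5f) XOR 6e = 5b XOR 6e = 35
byte 5: (ac XOR b8) XOR 20 = 14 XOR 20 = 34
byte 6: (6c XOR 69) XOR 61 = 05 XOR 61 = 64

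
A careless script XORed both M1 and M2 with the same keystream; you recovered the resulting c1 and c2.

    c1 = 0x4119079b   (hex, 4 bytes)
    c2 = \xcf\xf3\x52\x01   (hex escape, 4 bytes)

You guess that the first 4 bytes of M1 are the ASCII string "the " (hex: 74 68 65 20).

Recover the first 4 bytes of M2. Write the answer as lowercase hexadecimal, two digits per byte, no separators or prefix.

fa8230ba

First, c1 ⊕ c2 = (M1 ⊕ K) ⊕ (M2 ⊕ K) = M1 ⊕ M2, so the key drops out. Then M2 = (M1 ⊕ M2) ⊕ M1 over the first 4 bytes.
byte 0: (41 XOR cf) XOR 74 = 8e XOR 74 = fa
byte 1: (19 XOR f3) XOR 68 = ea XOR 68 = 82
byte 2: (07 XOR 52) XOR 65 = 55 XOR 65 = 30
byte 3: (9b XOR 01) XOR 20 = 9a XOR 20 = ba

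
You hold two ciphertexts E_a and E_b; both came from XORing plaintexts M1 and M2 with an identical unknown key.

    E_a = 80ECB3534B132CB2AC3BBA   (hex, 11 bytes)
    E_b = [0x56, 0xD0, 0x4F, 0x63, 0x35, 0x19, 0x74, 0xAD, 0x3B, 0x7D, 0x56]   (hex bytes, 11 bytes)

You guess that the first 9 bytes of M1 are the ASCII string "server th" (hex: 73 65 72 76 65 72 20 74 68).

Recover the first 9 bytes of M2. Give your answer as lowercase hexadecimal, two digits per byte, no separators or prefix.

First, E_a ⊕ E_b = (M1 ⊕ K) ⊕ (M2 ⊕ K) = M1 ⊕ M2, so the key drops out. Then M2 = (M1 ⊕ M2) ⊕ M1 over the first 9 bytes.
byte 0: (80 ^ 56) ^ 73 = d6 ^ 73 = a5
byte 1: (ec ^ d0) ^ 65 = 3c ^ 65 = 59
byte 2: (b3 ^ 4f) ^ 72 = fc ^ 72 = 8e
byte 3: (53 ^ 63) ^ 76 = 30 ^ 76 = 46
byte 4: (4b ^ 35) ^ 65 = 7e ^ 65 = 1b
byte 5: (13 ^ 19) ^ 72 = 0a ^ 72 = 78
byte 6: (2c ^ 74) ^ 20 = 58 ^ 20 = 78
byte 7: (b2 ^ ad) ^ 74 = 1f ^ 74 = 6b
byte 8: (ac ^ 3b) ^ 68 = 97 ^ 68 = ff

a5598e461b78786bff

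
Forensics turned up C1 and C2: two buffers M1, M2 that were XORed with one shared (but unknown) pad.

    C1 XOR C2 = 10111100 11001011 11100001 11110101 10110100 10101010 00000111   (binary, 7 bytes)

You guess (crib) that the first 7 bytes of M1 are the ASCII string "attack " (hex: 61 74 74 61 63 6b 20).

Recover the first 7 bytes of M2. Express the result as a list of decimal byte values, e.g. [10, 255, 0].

Since C1 ⊕ C2 = M1 ⊕ M2, XORing with the guessed M1 bytes yields the corresponding M2 bytes: M2 = (C1 ⊕ C2) ⊕ M1.
byte 0: 10111100 ⊕ 01100001 = 11011101
byte 1: 11001011 ⊕ 01110100 = 10111111
byte 2: 11100001 ⊕ 01110100 = 10010101
byte 3: 11110101 ⊕ 01100001 = 10010100
byte 4: 10110100 ⊕ 01100011 = 11010111
byte 5: 10101010 ⊕ 01101011 = 11000001
byte 6: 00000111 ⊕ 00100000 = 00100111

[221, 191, 149, 148, 215, 193, 39]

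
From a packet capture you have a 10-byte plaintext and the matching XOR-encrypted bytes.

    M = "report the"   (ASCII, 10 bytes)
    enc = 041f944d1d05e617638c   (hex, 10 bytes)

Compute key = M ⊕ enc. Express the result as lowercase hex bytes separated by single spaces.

76 7a e4 22 6f 71 c6 63 0b e9

Since enc = M ⊕ key, XORing both sides with M gives key = M ⊕ enc.
01110010 ⊕ 00000100 = 01110110
01100101 ⊕ 00011111 = 01111010
01110000 ⊕ 10010100 = 11100100
01101111 ⊕ 01001101 = 00100010
01110010 ⊕ 00011101 = 01101111
01110100 ⊕ 00000101 = 01110001
00100000 ⊕ 11100110 = 11000110
01110100 ⊕ 00010111 = 01100011
01101000 ⊕ 01100011 = 00001011
01100101 ⊕ 10001100 = 11101001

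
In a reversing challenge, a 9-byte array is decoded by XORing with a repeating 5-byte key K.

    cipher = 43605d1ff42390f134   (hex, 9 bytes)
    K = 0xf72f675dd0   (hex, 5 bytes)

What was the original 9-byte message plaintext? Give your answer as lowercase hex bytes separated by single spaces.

The 5-byte key repeats, so the effective keystream is f7 2f 67 5d d0 f7 2f 67 5d.
byte 0: 43 ⊕ f7 = b4
byte 1: 60 ⊕ 2f = 4f
byte 2: 5d ⊕ 67 = 3a
byte 3: 1f ⊕ 5d = 42
byte 4: f4 ⊕ d0 = 24
byte 5: 23 ⊕ f7 = d4
byte 6: 90 ⊕ 2f = bf
byte 7: f1 ⊕ 67 = 96
byte 8: 34 ⊕ 5d = 69

b4 4f 3a 42 24 d4 bf 96 69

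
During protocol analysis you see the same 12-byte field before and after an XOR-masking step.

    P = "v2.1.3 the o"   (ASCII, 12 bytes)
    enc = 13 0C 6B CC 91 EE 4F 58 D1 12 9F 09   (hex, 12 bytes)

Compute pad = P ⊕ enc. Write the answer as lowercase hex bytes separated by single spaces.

65 3e 45 fd bf dd 6f 2c b9 77 bf 66

Since enc = P ⊕ pad, XORing both sides with P gives pad = P ⊕ enc.
01110110 ^ 00010011 = 01100101
00110010 ^ 00001100 = 00111110
00101110 ^ 01101011 = 01000101
00110001 ^ 11001100 = 11111101
00101110 ^ 10010001 = 10111111
00110011 ^ 11101110 = 11011101
00100000 ^ 01001111 = 01101111
01110100 ^ 01011000 = 00101100
01101000 ^ 11010001 = 10111001
01100101 ^ 00010010 = 01110111
00100000 ^ 10011111 = 10111111
01101111 ^ 00001001 = 01100110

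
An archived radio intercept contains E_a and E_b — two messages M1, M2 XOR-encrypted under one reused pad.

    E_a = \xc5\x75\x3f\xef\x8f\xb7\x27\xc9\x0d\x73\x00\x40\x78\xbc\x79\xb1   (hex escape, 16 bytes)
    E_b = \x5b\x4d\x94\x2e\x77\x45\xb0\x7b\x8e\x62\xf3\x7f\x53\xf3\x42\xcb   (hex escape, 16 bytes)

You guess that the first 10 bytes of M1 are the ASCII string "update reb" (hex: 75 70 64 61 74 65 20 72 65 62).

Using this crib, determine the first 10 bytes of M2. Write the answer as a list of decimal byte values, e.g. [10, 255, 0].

[235, 72, 207, 160, 140, 151, 183, 192, 230, 115]

First, E_a ⊕ E_b = (M1 ⊕ K) ⊕ (M2 ⊕ K) = M1 ⊕ M2, so the key drops out. Then M2 = (M1 ⊕ M2) ⊕ M1 over the first 10 bytes.
byte 0: (c5 xor 5b) xor 75 = 9e xor 75 = eb
byte 1: (75 xor 4d) xor 70 = 38 xor 70 = 48
byte 2: (3f xor 94) xor 64 = ab xor 64 = cf
byte 3: (ef xor 2e) xor 61 = c1 xor 61 = a0
byte 4: (8f xor 77) xor 74 = f8 xor 74 = 8c
byte 5: (b7 xor 45) xor 65 = f2 xor 65 = 97
byte 6: (27 xor b0) xor 20 = 97 xor 20 = b7
byte 7: (c9 xor 7b) xor 72 = b2 xor 72 = c0
byte 8: (0d xor 8e) xor 65 = 83 xor 65 = e6
byte 9: (73 xor 62) xor 62 = 11 xor 62 = 73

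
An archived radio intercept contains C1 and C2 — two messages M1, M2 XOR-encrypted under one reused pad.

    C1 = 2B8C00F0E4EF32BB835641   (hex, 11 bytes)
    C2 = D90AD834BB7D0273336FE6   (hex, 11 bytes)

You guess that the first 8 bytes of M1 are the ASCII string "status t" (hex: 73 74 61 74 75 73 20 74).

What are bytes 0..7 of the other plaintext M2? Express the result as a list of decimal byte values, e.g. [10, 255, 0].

First, C1 ⊕ C2 = (M1 ⊕ K) ⊕ (M2 ⊕ K) = M1 ⊕ M2, so the key drops out. Then M2 = (M1 ⊕ M2) ⊕ M1 over the first 8 bytes.
byte 0: (2b XOR d9) XOR 73 = f2 XOR 73 = 81
byte 1: (8c XOR 0a) XOR 74 = 86 XOR 74 = f2
byte 2: (00 XOR d8) XOR 61 = d8 XOR 61 = b9
byte 3: (f0 XOR 34) XOR 74 = c4 XOR 74 = b0
byte 4: (e4 XOR bb) XOR 75 = 5f XOR 75 = 2a
byte 5: (ef XOR 7d) XOR 73 = 92 XOR 73 = e1
byte 6: (32 XOR 02) XOR 20 = 30 XOR 20 = 10
byte 7: (bb XOR 73) XOR 74 = c8 XOR 74 = bc

[129, 242, 185, 176, 42, 225, 16, 188]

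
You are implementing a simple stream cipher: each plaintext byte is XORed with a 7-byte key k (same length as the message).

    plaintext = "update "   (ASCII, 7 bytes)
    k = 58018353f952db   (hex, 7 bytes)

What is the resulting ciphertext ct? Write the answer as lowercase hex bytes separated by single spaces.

2d 71 e7 32 8d 37 fb

byte 0: 75 ^ 58 = 2d
byte 1: 70 ^ 01 = 71
byte 2: 64 ^ 83 = e7
byte 3: 61 ^ 53 = 32
byte 4: 74 ^ f9 = 8d
byte 5: 65 ^ 52 = 37
byte 6: 20 ^ db = fb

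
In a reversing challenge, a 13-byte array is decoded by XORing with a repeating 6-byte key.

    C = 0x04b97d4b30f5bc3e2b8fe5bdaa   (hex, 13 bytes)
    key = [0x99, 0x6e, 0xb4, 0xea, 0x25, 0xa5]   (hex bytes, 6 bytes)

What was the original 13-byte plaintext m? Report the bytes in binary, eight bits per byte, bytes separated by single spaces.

10011101 11010111 11001001 10100001 00010101 01010000 00100101 01010000 10011111 01100101 11000000 00011000 00110011

The 6-byte key repeats, so the effective keystream is 99 6e b4 ea 25 a5 99 6e b4 ea 25 a5 99.
byte 0: 00000100 ^ 10011001 = 10011101
byte 1: 10111001 ^ 01101110 = 11010111
byte 2: 01111101 ^ 10110100 = 11001001
byte 3: 01001011 ^ 11101010 = 10100001
byte 4: 00110000 ^ 00100101 = 00010101
byte 5: 11110101 ^ 10100101 = 01010000
byte 6: 10111100 ^ 10011001 = 00100101
byte 7: 00111110 ^ 01101110 = 01010000
byte 8: 00101011 ^ 10110100 = 10011111
byte 9: 10001111 ^ 11101010 = 01100101
byte 10: 11100101 ^ 00100101 = 11000000
byte 11: 10111101 ^ 10100101 = 00011000
byte 12: 10101010 ^ 10011001 = 00110011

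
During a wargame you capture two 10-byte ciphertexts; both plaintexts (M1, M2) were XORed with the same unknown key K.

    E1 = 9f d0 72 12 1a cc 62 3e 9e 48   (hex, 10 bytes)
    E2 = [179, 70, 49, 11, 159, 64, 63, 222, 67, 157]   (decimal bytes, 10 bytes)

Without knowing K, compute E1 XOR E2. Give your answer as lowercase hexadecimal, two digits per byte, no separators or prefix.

E1 ⊕ E2 = (M1 ⊕ K) ⊕ (M2 ⊕ K) = M1 ⊕ M2 — the shared key cancels under XOR.
byte 0: 9f xor b3 = 2c
byte 1: d0 xor 46 = 96
byte 2: 72 xor 31 = 43
byte 3: 12 xor 0b = 19
byte 4: 1a xor 9f = 85
byte 5: cc xor 40 = 8c
byte 6: 62 xor 3f = 5d
byte 7: 3e xor de = e0
byte 8: 9e xor 43 = dd
byte 9: 48 xor 9d = d5

2c964319858c5de0ddd5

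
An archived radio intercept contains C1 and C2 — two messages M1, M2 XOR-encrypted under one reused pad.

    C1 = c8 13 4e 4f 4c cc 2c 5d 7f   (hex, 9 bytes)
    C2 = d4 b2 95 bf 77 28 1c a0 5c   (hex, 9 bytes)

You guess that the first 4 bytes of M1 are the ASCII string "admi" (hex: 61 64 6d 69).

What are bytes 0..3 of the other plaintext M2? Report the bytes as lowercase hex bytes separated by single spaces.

First, C1 ⊕ C2 = (M1 ⊕ K) ⊕ (M2 ⊕ K) = M1 ⊕ M2, so the key drops out. Then M2 = (M1 ⊕ M2) ⊕ M1 over the first 4 bytes.
byte 0: (c8 ^ d4) ^ 61 = 1c ^ 61 = 7d
byte 1: (13 ^ b2) ^ 64 = a1 ^ 64 = c5
byte 2: (4e ^ 95) ^ 6d = db ^ 6d = b6
byte 3: (4f ^ bf) ^ 69 = f0 ^ 69 = 99

7d c5 b6 99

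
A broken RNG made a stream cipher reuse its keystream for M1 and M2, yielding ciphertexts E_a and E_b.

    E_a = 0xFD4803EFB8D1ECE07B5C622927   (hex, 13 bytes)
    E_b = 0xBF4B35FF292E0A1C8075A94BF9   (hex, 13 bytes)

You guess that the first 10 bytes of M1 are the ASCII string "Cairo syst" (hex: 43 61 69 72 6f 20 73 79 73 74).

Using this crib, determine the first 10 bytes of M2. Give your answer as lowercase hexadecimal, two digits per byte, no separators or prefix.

First, E_a ⊕ E_b = (M1 ⊕ K) ⊕ (M2 ⊕ K) = M1 ⊕ M2, so the key drops out. Then M2 = (M1 ⊕ M2) ⊕ M1 over the first 10 bytes.
byte 0: (fd ⊕ bf) ⊕ 43 = 42 ⊕ 43 = 01
byte 1: (48 ⊕ 4b) ⊕ 61 = 03 ⊕ 61 = 62
byte 2: (03 ⊕ 35) ⊕ 69 = 36 ⊕ 69 = 5f
byte 3: (ef ⊕ ff) ⊕ 72 = 10 ⊕ 72 = 62
byte 4: (b8 ⊕ 29) ⊕ 6f = 91 ⊕ 6f = fe
byte 5: (d1 ⊕ 2e) ⊕ 20 = ff ⊕ 20 = df
byte 6: (ec ⊕ 0a) ⊕ 73 = e6 ⊕ 73 = 95
byte 7: (e0 ⊕ 1c) ⊕ 79 = fc ⊕ 79 = 85
byte 8: (7b ⊕ 80) ⊕ 73 = fb ⊕ 73 = 88
byte 9: (5c ⊕ 75) ⊕ 74 = 29 ⊕ 74 = 5d

01625f62fedf9585885d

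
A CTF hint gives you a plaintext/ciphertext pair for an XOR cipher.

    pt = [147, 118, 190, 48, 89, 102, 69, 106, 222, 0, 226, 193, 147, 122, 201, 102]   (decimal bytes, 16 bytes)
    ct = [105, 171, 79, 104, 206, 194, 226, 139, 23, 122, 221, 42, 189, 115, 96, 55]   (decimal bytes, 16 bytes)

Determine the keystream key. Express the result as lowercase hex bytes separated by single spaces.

fa dd f1 58 97 a4 a7 e1 c9 7a 3f eb 2e 09 a9 51

Since ct = pt ⊕ key, XORing both sides with pt gives key = pt ⊕ ct.
byte 0: 93 ⊕ 69 = fa
byte 1: 76 ⊕ ab = dd
byte 2: be ⊕ 4f = f1
byte 3: 30 ⊕ 68 = 58
byte 4: 59 ⊕ ce = 97
byte 5: 66 ⊕ c2 = a4
byte 6: 45 ⊕ e2 = a7
byte 7: 6a ⊕ 8b = e1
byte 8: de ⊕ 17 = c9
byte 9: 00 ⊕ 7a = 7a
byte 10: e2 ⊕ dd = 3f
byte 11: c1 ⊕ 2a = eb
byte 12: 93 ⊕ bd = 2e
byte 13: 7a ⊕ 73 = 09
byte 14: c9 ⊕ 60 = a9
byte 15: 66 ⊕ 37 = 51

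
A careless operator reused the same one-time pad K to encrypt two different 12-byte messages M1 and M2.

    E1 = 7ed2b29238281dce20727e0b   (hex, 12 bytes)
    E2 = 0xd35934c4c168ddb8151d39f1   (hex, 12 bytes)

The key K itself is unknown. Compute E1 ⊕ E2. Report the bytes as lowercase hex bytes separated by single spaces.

E1 ⊕ E2 = (M1 ⊕ K) ⊕ (M2 ⊕ K) = M1 ⊕ M2 — the shared key cancels under XOR.
01111110 xor 11010011 = 10101101
11010010 xor 01011001 = 10001011
10110010 xor 00110100 = 10000110
10010010 xor 11000100 = 01010110
00111000 xor 11000001 = 11111001
00101000 xor 01101000 = 01000000
00011101 xor 11011101 = 11000000
11001110 xor 10111000 = 01110110
00100000 xor 00010101 = 00110101
01110010 xor 00011101 = 01101111
01111110 xor 00111001 = 01000111
00001011 xor 11110001 = 11111010

ad 8b 86 56 f9 40 c0 76 35 6f 47 fa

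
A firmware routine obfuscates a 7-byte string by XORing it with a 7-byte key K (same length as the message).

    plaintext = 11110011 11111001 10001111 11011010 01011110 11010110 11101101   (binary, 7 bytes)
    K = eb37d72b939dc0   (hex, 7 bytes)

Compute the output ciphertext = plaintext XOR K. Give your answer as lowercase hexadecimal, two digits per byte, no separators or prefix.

XOR is its own inverse, so applying the key byte-wise gives the result directly.
byte 0: f3 ⊕ eb = 18
byte 1: f9 ⊕ 37 = ce
byte 2: 8f ⊕ d7 = 58
byte 3: da ⊕ 2b = f1
byte 4: 5e ⊕ 93 = cd
byte 5: d6 ⊕ 9d = 4b
byte 6: ed ⊕ c0 = 2d

18ce58f1cd4b2d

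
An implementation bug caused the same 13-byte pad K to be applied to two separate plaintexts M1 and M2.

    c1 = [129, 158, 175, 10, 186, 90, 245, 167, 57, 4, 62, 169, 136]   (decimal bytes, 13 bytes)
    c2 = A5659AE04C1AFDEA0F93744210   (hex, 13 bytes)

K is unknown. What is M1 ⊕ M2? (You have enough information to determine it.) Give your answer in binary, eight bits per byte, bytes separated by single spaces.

c1 ⊕ c2 = (M1 ⊕ K) ⊕ (M2 ⊕ K) = M1 ⊕ M2 — the shared key cancels under XOR.
81 xor a5 = 24
9e xor 65 = fb
af xor 9a = 35
0a xor e0 = ea
ba xor 4c = f6
5a xor 1a = 40
f5 xor fd = 08
a7 xor ea = 4d
39 xor 0f = 36
04 xor 93 = 97
3e xor 74 = 4a
a9 xor 42 = eb
88 xor 10 = 98

00100100 11111011 00110101 11101010 11110110 01000000 00001000 01001101 00110110 10010111 01001010 11101011 10011000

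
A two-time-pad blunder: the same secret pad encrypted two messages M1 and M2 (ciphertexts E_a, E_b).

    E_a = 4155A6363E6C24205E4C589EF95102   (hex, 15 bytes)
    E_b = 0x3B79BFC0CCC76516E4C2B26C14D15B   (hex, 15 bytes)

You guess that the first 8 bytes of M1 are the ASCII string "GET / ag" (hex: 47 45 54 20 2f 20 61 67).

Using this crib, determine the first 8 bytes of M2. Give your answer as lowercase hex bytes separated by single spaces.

First, E_a ⊕ E_b = (M1 ⊕ K) ⊕ (M2 ⊕ K) = M1 ⊕ M2, so the key drops out. Then M2 = (M1 ⊕ M2) ⊕ M1 over the first 8 bytes.
byte 0: (41 XOR 3b) XOR 47 = 7a XOR 47 = 3d
byte 1: (55 XOR 79) XOR 45 = 2c XOR 45 = 69
byte 2: (a6 XOR bf) XOR 54 = 19 XOR 54 = 4d
byte 3: (36 XOR c0) XOR 20 = f6 XOR 20 = d6
byte 4: (3e XOR cc) XOR 2f = f2 XOR 2f = dd
byte 5: (6c XOR c7) XOR 20 = ab XOR 20 = 8b
byte 6: (24 XOR 65) XOR 61 = 41 XOR 61 = 20
byte 7: (20 XOR 16) XOR 67 = 36 XOR 67 = 51

3d 69 4d d6 dd 8b 20 51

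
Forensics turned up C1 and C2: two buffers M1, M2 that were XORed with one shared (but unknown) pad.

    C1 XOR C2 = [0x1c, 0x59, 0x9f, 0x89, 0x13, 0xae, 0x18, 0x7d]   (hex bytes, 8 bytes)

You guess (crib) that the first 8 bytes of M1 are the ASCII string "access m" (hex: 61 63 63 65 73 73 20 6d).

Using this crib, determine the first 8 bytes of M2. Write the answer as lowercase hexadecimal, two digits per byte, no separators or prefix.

Since C1 ⊕ C2 = M1 ⊕ M2, XORing with the guessed M1 bytes yields the corresponding M2 bytes: M2 = (C1 ⊕ C2) ⊕ M1.
byte 0: 1c ⊕ 61 = 7d
byte 1: 59 ⊕ 63 = 3a
byte 2: 9f ⊕ 63 = fc
byte 3: 89 ⊕ 65 = ec
byte 4: 13 ⊕ 73 = 60
byte 5: ae ⊕ 73 = dd
byte 6: 18 ⊕ 20 = 38
byte 7: 7d ⊕ 6d = 10

7d3afcec60dd3810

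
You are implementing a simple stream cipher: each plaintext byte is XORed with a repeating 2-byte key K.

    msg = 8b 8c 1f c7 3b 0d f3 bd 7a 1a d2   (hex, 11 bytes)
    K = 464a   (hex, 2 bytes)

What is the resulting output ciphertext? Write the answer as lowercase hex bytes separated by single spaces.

The 2-byte key repeats, so the effective keystream is 46 4a 46 4a 46 4a 46 4a 46 4a 46.
byte 0: 8b XOR 46 = cd
byte 1: 8c XOR 4a = c6
byte 2: 1f XOR 46 = 59
byte 3: c7 XOR 4a = 8d
byte 4: 3b XOR 46 = 7d
byte 5: 0d XOR 4a = 47
byte 6: f3 XOR 46 = b5
byte 7: bd XOR 4a = f7
byte 8: 7a XOR 46 = 3c
byte 9: 1a XOR 4a = 50
byte 10: d2 XOR 46 = 94

cd c6 59 8d 7d 47 b5 f7 3c 50 94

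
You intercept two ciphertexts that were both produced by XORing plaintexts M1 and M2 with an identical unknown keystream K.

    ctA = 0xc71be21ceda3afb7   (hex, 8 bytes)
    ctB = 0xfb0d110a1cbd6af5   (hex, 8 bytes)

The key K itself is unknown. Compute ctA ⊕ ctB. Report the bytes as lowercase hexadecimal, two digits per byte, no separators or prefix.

3c16f316f11ec542

ctA ⊕ ctB = (M1 ⊕ K) ⊕ (M2 ⊕ K) = M1 ⊕ M2 — the shared key cancels under XOR.
199 xor 251 =  60
 27 xor  13 =  22
226 xor  17 = 243
 28 xor  10 =  22
237 xor  28 = 241
163 xor 189 =  30
175 xor 106 = 197
183 xor 245 =  66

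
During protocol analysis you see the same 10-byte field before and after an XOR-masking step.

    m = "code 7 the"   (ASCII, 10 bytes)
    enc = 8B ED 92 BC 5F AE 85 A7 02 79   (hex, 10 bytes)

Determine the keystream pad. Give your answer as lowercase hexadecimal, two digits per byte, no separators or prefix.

e882f6d97f99a5d36a1c

Since enc = m ⊕ pad, XORing both sides with m gives pad = m ⊕ enc.
63 XOR 8b = e8
6f XOR ed = 82
64 XOR 92 = f6
65 XOR bc = d9
20 XOR 5f = 7f
37 XOR ae = 99
20 XOR 85 = a5
74 XOR a7 = d3
68 XOR 02 = 6a
65 XOR 79 = 1c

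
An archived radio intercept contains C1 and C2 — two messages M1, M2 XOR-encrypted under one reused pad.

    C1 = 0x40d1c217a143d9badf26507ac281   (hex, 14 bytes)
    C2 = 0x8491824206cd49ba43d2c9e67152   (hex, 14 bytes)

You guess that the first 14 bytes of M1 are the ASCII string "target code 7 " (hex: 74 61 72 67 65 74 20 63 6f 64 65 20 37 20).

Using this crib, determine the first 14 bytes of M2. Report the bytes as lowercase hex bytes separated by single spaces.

First, C1 ⊕ C2 = (M1 ⊕ K) ⊕ (M2 ⊕ K) = M1 ⊕ M2, so the key drops out. Then M2 = (M1 ⊕ M2) ⊕ M1 over the first 14 bytes.
byte 0: (40 ^ 84) ^ 74 = c4 ^ 74 = b0
byte 1: (d1 ^ 91) ^ 61 = 40 ^ 61 = 21
byte 2: (c2 ^ 82) ^ 72 = 40 ^ 72 = 32
byte 3: (17 ^ 42) ^ 67 = 55 ^ 67 = 32
byte 4: (a1 ^ 06) ^ 65 = a7 ^ 65 = c2
byte 5: (43 ^ cd) ^ 74 = 8e ^ 74 = fa
byte 6: (d9 ^ 49) ^ 20 = 90 ^ 20 = b0
byte 7: (ba ^ ba) ^ 63 = 00 ^ 63 = 63
byte 8: (df ^ 43) ^ 6f = 9c ^ 6f = f3
byte 9: (26 ^ d2) ^ 64 = f4 ^ 64 = 90
byte 10: (50 ^ c9) ^ 65 = 99 ^ 65 = fc
byte 11: (7a ^ e6) ^ 20 = 9c ^ 20 = bc
byte 12: (c2 ^ 71) ^ 37 = b3 ^ 37 = 84
byte 13: (81 ^ 52) ^ 20 = d3 ^ 20 = f3

b0 21 32 32 c2 fa b0 63 f3 90 fc bc 84 f3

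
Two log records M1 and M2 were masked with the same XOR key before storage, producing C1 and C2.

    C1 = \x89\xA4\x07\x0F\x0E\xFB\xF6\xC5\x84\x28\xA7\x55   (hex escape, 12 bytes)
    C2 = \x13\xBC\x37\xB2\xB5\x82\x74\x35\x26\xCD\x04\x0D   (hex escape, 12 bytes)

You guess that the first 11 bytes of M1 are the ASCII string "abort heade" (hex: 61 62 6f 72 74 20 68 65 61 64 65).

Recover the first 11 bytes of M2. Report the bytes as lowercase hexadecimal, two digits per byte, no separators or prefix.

First, C1 ⊕ C2 = (M1 ⊕ K) ⊕ (M2 ⊕ K) = M1 ⊕ M2, so the key drops out. Then M2 = (M1 ⊕ M2) ⊕ M1 over the first 11 bytes.
byte 0: (89 ^ 13) ^ 61 = 9a ^ 61 = fb
byte 1: (a4 ^ bc) ^ 62 = 18 ^ 62 = 7a
byte 2: (07 ^ 37) ^ 6f = 30 ^ 6f = 5f
byte 3: (0f ^ b2) ^ 72 = bd ^ 72 = cf
byte 4: (0e ^ b5) ^ 74 = bb ^ 74 = cf
byte 5: (fb ^ 82) ^ 20 = 79 ^ 20 = 59
byte 6: (f6 ^ 74) ^ 68 = 82 ^ 68 = ea
byte 7: (c5 ^ 35) ^ 65 = f0 ^ 65 = 95
byte 8: (84 ^ 26) ^ 61 = a2 ^ 61 = c3
byte 9: (28 ^ cd) ^ 64 = e5 ^ 64 = 81
byte 10: (a7 ^ 04) ^ 65 = a3 ^ 65 = c6

fb7a5fcfcf59ea95c381c6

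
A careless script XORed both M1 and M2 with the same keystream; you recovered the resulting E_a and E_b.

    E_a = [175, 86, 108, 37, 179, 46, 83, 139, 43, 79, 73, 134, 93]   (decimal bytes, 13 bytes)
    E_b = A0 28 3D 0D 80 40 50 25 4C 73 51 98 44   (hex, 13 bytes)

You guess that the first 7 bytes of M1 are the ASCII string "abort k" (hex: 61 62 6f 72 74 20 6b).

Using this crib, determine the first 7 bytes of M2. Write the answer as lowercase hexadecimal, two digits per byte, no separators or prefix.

First, E_a ⊕ E_b = (M1 ⊕ K) ⊕ (M2 ⊕ K) = M1 ⊕ M2, so the key drops out. Then M2 = (M1 ⊕ M2) ⊕ M1 over the first 7 bytes.
byte 0: (af ⊕ a0) ⊕ 61 = 0f ⊕ 61 = 6e
byte 1: (56 ⊕ 28) ⊕ 62 = 7e ⊕ 62 = 1c
byte 2: (6c ⊕ 3d) ⊕ 6f = 51 ⊕ 6f = 3e
byte 3: (25 ⊕ 0d) ⊕ 72 = 28 ⊕ 72 = 5a
byte 4: (b3 ⊕ 80) ⊕ 74 = 33 ⊕ 74 = 47
byte 5: (2e ⊕ 40) ⊕ 20 = 6e ⊕ 20 = 4e
byte 6: (53 ⊕ 50) ⊕ 6b = 03 ⊕ 6b = 68

6e1c3e5a474e68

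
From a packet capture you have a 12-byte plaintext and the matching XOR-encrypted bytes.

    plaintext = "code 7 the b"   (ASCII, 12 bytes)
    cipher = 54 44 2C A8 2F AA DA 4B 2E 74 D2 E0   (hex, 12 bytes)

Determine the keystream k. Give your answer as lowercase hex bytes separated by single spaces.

37 2b 48 cd 0f 9d fa 3f 46 11 f2 82

Since cipher = plaintext ⊕ k, XORing both sides with plaintext gives k = plaintext ⊕ cipher.
byte 0: 63 xor 54 = 37
byte 1: 6f xor 44 = 2b
byte 2: 64 xor 2c = 48
byte 3: 65 xor a8 = cd
byte 4: 20 xor 2f = 0f
byte 5: 37 xor aa = 9d
byte 6: 20 xor da = fa
byte 7: 74 xor 4b = 3f
byte 8: 68 xor 2e = 46
byte 9: 65 xor 74 = 11
byte 10: 20 xor d2 = f2
byte 11: 62 xor e0 = 82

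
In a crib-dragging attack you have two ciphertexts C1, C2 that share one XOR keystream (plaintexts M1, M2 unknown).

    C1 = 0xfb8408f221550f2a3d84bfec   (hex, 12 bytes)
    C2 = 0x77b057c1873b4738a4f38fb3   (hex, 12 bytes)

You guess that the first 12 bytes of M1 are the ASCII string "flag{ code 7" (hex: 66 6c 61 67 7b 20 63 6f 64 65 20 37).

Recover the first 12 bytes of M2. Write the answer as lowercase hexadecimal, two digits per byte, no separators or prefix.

First, C1 ⊕ C2 = (M1 ⊕ K) ⊕ (M2 ⊕ K) = M1 ⊕ M2, so the key drops out. Then M2 = (M1 ⊕ M2) ⊕ M1 over the first 12 bytes.
byte 0: (fb XOR 77) XOR 66 = 8c XOR 66 = ea
byte 1: (84 XOR b0) XOR 6c = 34 XOR 6c = 58
byte 2: (08 XOR 57) XOR 61 = 5f XOR 61 = 3e
byte 3: (f2 XOR c1) XOR 67 = 33 XOR 67 = 54
byte 4: (21 XOR 87) XOR 7b = a6 XOR 7b = dd
byte 5: (55 XOR 3b) XOR 20 = 6e XOR 20 = 4e
byte 6: (0f XOR 47) XOR 63 = 48 XOR 63 = 2b
byte 7: (2a XOR 38) XOR 6f = 12 XOR 6f = 7d
byte 8: (3d XOR a4) XOR 64 = 99 XOR 64 = fd
byte 9: (84 XOR f3) XOR 65 = 77 XOR 65 = 12
byte 10: (bf XOR 8f) XOR 20 = 30 XOR 20 = 10
byte 11: (ec XOR b3) XOR 37 = 5f XOR 37 = 68

ea583e54dd4e2b7dfd121068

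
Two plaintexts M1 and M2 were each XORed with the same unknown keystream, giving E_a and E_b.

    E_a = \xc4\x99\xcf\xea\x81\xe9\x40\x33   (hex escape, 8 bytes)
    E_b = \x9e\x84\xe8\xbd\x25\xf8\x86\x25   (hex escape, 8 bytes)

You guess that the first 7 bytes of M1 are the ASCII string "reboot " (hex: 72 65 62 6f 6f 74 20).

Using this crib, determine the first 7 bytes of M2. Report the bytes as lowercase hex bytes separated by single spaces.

28 78 45 38 cb 65 e6

First, E_a ⊕ E_b = (M1 ⊕ K) ⊕ (M2 ⊕ K) = M1 ⊕ M2, so the key drops out. Then M2 = (M1 ⊕ M2) ⊕ M1 over the first 7 bytes.
byte 0: (c4 ⊕ 9e) ⊕ 72 = 5a ⊕ 72 = 28
byte 1: (99 ⊕ 84) ⊕ 65 = 1d ⊕ 65 = 78
byte 2: (cf ⊕ e8) ⊕ 62 = 27 ⊕ 62 = 45
byte 3: (ea ⊕ bd) ⊕ 6f = 57 ⊕ 6f = 38
byte 4: (81 ⊕ 25) ⊕ 6f = a4 ⊕ 6f = cb
byte 5: (e9 ⊕ f8) ⊕ 74 = 11 ⊕ 74 = 65
byte 6: (40 ⊕ 86) ⊕ 20 = c6 ⊕ 20 = e6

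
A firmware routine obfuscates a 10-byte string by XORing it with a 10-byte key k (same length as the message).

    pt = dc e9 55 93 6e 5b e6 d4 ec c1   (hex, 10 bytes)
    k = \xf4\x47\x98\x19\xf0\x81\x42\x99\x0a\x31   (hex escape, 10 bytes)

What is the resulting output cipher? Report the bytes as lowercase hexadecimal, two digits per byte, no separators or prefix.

28aecd8a9edaa44de6f0

dc ⊕ f4 = 28
e9 ⊕ 47 = ae
55 ⊕ 98 = cd
93 ⊕ 19 = 8a
6e ⊕ f0 = 9e
5b ⊕ 81 = da
e6 ⊕ 42 = a4
d4 ⊕ 99 = 4d
ec ⊕ 0a = e6
c1 ⊕ 31 = f0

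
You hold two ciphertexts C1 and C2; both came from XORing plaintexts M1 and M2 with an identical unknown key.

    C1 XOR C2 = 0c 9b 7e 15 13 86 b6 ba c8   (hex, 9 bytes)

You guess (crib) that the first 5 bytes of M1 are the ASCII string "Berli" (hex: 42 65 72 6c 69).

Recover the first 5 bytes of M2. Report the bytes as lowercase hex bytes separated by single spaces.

4e fe 0c 79 7a

Since C1 ⊕ C2 = M1 ⊕ M2, XORing with the guessed M1 bytes yields the corresponding M2 bytes: M2 = (C1 ⊕ C2) ⊕ M1.
0c ⊕ 42 = 4e
9b ⊕ 65 = fe
7e ⊕ 72 = 0c
15 ⊕ 6c = 79
13 ⊕ 69 = 7a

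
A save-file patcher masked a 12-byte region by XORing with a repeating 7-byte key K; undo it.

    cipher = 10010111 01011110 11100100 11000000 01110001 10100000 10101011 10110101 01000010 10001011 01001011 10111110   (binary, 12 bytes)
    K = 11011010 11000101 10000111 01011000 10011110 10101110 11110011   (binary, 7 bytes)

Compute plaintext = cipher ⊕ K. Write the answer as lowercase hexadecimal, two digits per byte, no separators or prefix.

4d9b6398ef0e586f870c1320

The 7-byte key repeats, so the effective keystream is da c5 87 58 9e ae f3 da c5 87 58 9e.
byte 0: 97 ⊕ da = 4d
byte 1: 5e ⊕ c5 = 9b
byte 2: e4 ⊕ 87 = 63
byte 3: c0 ⊕ 58 = 98
byte 4: 71 ⊕ 9e = ef
byte 5: a0 ⊕ ae = 0e
byte 6: ab ⊕ f3 = 58
byte 7: b5 ⊕ da = 6f
byte 8: 42 ⊕ c5 = 87
byte 9: 8b ⊕ 87 = 0c
byte 10: 4b ⊕ 58 = 13
byte 11: be ⊕ 9e = 20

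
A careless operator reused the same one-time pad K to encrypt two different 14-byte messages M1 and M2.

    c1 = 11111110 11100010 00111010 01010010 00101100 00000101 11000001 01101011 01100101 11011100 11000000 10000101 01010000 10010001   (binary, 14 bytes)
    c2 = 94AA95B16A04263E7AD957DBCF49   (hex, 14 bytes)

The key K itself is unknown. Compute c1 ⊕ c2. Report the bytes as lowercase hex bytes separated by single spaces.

c1 ⊕ c2 = (M1 ⊕ K) ⊕ (M2 ⊕ K) = M1 ⊕ M2 — the shared key cancels under XOR.
11111110 XOR 10010100 = 01101010
11100010 XOR 10101010 = 01001000
00111010 XOR 10010101 = 10101111
01010010 XOR 10110001 = 11100011
00101100 XOR 01101010 = 01000110
00000101 XOR 00000100 = 00000001
11000001 XOR 00100110 = 11100111
01101011 XOR 00111110 = 01010101
01100101 XOR 01111010 = 00011111
11011100 XOR 11011001 = 00000101
11000000 XOR 01010111 = 10010111
10000101 XOR 11011011 = 01011110
01010000 XOR 11001111 = 10011111
10010001 XOR 01001001 = 11011000

6a 48 af e3 46 01 e7 55 1f 05 97 5e 9f d8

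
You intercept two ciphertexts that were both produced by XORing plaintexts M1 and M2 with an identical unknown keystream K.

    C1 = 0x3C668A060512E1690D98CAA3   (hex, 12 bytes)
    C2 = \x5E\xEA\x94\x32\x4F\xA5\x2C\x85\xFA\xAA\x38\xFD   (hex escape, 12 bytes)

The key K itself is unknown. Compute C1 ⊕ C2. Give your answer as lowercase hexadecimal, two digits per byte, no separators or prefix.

628c1e344ab7cdecf732f25e

C1 ⊕ C2 = (M1 ⊕ K) ⊕ (M2 ⊕ K) = M1 ⊕ M2 — the shared key cancels under XOR.
3c xor 5e = 62
66 xor ea = 8c
8a xor 94 = 1e
06 xor 32 = 34
05 xor 4f = 4a
12 xor a5 = b7
e1 xor 2c = cd
69 xor 85 = ec
0d xor fa = f7
98 xor aa = 32
ca xor 38 = f2
a3 xor fd = 5e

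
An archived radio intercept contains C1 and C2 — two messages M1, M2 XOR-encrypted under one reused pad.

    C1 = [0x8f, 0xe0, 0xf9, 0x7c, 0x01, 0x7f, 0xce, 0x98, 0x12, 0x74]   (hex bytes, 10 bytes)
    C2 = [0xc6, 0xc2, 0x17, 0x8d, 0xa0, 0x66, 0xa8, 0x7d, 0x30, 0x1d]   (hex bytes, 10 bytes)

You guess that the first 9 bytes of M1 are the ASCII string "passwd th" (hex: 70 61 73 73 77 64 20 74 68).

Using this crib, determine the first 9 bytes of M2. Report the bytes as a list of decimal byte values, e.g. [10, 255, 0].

First, C1 ⊕ C2 = (M1 ⊕ K) ⊕ (M2 ⊕ K) = M1 ⊕ M2, so the key drops out. Then M2 = (M1 ⊕ M2) ⊕ M1 over the first 9 bytes.
byte 0: (8f xor c6) xor 70 = 49 xor 70 = 39
byte 1: (e0 xor c2) xor 61 = 22 xor 61 = 43
byte 2: (f9 xor 17) xor 73 = ee xor 73 = 9d
byte 3: (7c xor 8d) xor 73 = f1 xor 73 = 82
byte 4: (01 xor a0) xor 77 = a1 xor 77 = d6
byte 5: (7f xor 66) xor 64 = 19 xor 64 = 7d
byte 6: (ce xor a8) xor 20 = 66 xor 20 = 46
byte 7: (98 xor 7d) xor 74 = e5 xor 74 = 91
byte 8: (12 xor 30) xor 68 = 22 xor 68 = 4a

[57, 67, 157, 130, 214, 125, 70, 145, 74]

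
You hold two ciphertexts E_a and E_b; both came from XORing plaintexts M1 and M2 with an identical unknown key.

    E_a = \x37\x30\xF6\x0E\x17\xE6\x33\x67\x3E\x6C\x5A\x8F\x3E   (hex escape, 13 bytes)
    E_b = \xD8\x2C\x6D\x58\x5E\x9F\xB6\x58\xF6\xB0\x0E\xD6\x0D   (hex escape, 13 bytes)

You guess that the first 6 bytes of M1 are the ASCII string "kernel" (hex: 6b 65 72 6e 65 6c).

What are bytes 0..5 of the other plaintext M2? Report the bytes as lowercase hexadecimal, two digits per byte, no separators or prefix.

8479e9382c15

First, E_a ⊕ E_b = (M1 ⊕ K) ⊕ (M2 ⊕ K) = M1 ⊕ M2, so the key drops out. Then M2 = (M1 ⊕ M2) ⊕ M1 over the first 6 bytes.
byte 0: (37 xor d8) xor 6b = ef xor 6b = 84
byte 1: (30 xor 2c) xor 65 = 1c xor 65 = 79
byte 2: (f6 xor 6d) xor 72 = 9b xor 72 = e9
byte 3: (0e xor 58) xor 6e = 56 xor 6e = 38
byte 4: (17 xor 5e) xor 65 = 49 xor 65 = 2c
byte 5: (e6 xor 9f) xor 6c = 79 xor 6c = 15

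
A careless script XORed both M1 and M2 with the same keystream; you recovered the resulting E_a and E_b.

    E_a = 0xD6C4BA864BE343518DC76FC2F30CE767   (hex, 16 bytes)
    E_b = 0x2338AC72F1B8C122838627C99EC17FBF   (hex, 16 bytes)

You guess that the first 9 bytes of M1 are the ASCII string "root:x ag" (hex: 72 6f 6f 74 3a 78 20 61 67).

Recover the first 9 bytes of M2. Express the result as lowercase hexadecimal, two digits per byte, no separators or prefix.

First, E_a ⊕ E_b = (M1 ⊕ K) ⊕ (M2 ⊕ K) = M1 ⊕ M2, so the key drops out. Then M2 = (M1 ⊕ M2) ⊕ M1 over the first 9 bytes.
byte 0: (d6 ⊕ 23) ⊕ 72 = f5 ⊕ 72 = 87
byte 1: (c4 ⊕ 38) ⊕ 6f = fc ⊕ 6f = 93
byte 2: (ba ⊕ ac) ⊕ 6f = 16 ⊕ 6f = 79
byte 3: (86 ⊕ 72) ⊕ 74 = f4 ⊕ 74 = 80
byte 4: (4b ⊕ f1) ⊕ 3a = ba ⊕ 3a = 80
byte 5: (e3 ⊕ b8) ⊕ 78 = 5b ⊕ 78 = 23
byte 6: (43 ⊕ c1) ⊕ 20 = 82 ⊕ 20 = a2
byte 7: (51 ⊕ 22) ⊕ 61 = 73 ⊕ 61 = 12
byte 8: (8d ⊕ 83) ⊕ 67 = 0e ⊕ 67 = 69

879379808023a21269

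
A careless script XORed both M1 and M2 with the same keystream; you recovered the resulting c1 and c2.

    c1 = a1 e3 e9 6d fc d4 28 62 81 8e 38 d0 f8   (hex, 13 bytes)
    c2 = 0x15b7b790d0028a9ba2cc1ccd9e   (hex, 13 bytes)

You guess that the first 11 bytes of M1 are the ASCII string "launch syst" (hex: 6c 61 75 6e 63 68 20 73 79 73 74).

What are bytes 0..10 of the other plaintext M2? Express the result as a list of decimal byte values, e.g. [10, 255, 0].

First, c1 ⊕ c2 = (M1 ⊕ K) ⊕ (M2 ⊕ K) = M1 ⊕ M2, so the key drops out. Then M2 = (M1 ⊕ M2) ⊕ M1 over the first 11 bytes.
byte 0: (a1 XOR 15) XOR 6c = b4 XOR 6c = d8
byte 1: (e3 XOR b7) XOR 61 = 54 XOR 61 = 35
byte 2: (e9 XOR b7) XOR 75 = 5e XOR 75 = 2b
byte 3: (6d XOR 90) XOR 6e = fd XOR 6e = 93
byte 4: (fc XOR d0) XOR 63 = 2c XOR 63 = 4f
byte 5: (d4 XOR 02) XOR 68 = d6 XOR 68 = be
byte 6: (28 XOR 8a) XOR 20 = a2 XOR 20 = 82
byte 7: (62 XOR 9b) XOR 73 = f9 XOR 73 = 8a
byte 8: (81 XOR a2) XOR 79 = 23 XOR 79 = 5a
byte 9: (8e XOR cc) XOR 73 = 42 XOR 73 = 31
byte 10: (38 XOR 1c) XOR 74 = 24 XOR 74 = 50

[216, 53, 43, 147, 79, 190, 130, 138, 90, 49, 80]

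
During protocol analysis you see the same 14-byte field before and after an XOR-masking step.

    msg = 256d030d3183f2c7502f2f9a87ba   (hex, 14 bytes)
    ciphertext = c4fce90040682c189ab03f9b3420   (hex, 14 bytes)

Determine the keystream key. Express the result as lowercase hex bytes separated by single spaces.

Since ciphertext = msg ⊕ key, XORing both sides with msg gives key = msg ⊕ ciphertext.
byte 0: 25 ⊕ c4 = e1
byte 1: 6d ⊕ fc = 91
byte 2: 03 ⊕ e9 = ea
byte 3: 0d ⊕ 00 = 0d
byte 4: 31 ⊕ 40 = 71
byte 5: 83 ⊕ 68 = eb
byte 6: f2 ⊕ 2c = de
byte 7: c7 ⊕ 18 = df
byte 8: 50 ⊕ 9a = ca
byte 9: 2f ⊕ b0 = 9f
byte 10: 2f ⊕ 3f = 10
byte 11: 9a ⊕ 9b = 01
byte 12: 87 ⊕ 34 = b3
byte 13: ba ⊕ 20 = 9a

e1 91 ea 0d 71 eb de df ca 9f 10 01 b3 9a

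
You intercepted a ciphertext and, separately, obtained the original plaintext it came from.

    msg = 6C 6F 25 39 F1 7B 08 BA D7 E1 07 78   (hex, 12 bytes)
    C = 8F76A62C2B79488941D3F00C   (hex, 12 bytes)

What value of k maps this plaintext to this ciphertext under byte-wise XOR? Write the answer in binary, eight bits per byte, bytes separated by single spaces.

11100011 00011001 10000011 00010101 11011010 00000010 01000000 00110011 10010110 00110010 11110111 01110100

Since C = msg ⊕ k, XORing both sides with msg gives k = msg ⊕ C.
01101100 ^ 10001111 = 11100011
01101111 ^ 01110110 = 00011001
00100101 ^ 10100110 = 10000011
00111001 ^ 00101100 = 00010101
11110001 ^ 00101011 = 11011010
01111011 ^ 01111001 = 00000010
00001000 ^ 01001000 = 01000000
10111010 ^ 10001001 = 00110011
11010111 ^ 01000001 = 10010110
11100001 ^ 11010011 = 00110010
00000111 ^ 11110000 = 11110111
01111000 ^ 00001100 = 01110100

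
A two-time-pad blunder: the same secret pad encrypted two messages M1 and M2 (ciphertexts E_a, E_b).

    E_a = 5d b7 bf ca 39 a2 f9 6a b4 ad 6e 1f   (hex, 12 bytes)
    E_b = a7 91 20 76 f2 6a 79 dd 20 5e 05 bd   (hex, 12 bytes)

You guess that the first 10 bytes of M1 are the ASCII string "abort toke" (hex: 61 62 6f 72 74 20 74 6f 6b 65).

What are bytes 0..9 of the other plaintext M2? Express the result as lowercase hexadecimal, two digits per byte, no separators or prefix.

First, E_a ⊕ E_b = (M1 ⊕ K) ⊕ (M2 ⊕ K) = M1 ⊕ M2, so the key drops out. Then M2 = (M1 ⊕ M2) ⊕ M1 over the first 10 bytes.
byte 0: (5d XOR a7) XOR 61 = fa XOR 61 = 9b
byte 1: (b7 XOR 91) XOR 62 = 26 XOR 62 = 44
byte 2: (bf XOR 20) XOR 6f = 9f XOR 6f = f0
byte 3: (ca XOR 76) XOR 72 = bc XOR 72 = ce
byte 4: (39 XOR f2) XOR 74 = cb XOR 74 = bf
byte 5: (a2 XOR 6a) XOR 20 = c8 XOR 20 = e8
byte 6: (f9 XOR 79) XOR 74 = 80 XOR 74 = f4
byte 7: (6a XOR dd) XOR 6f = b7 XOR 6f = d8
byte 8: (b4 XOR 20) XOR 6b = 94 XOR 6b = ff
byte 9: (ad XOR 5e) XOR 65 = f3 XOR 65 = 96

9b44f0cebfe8f4d8ff96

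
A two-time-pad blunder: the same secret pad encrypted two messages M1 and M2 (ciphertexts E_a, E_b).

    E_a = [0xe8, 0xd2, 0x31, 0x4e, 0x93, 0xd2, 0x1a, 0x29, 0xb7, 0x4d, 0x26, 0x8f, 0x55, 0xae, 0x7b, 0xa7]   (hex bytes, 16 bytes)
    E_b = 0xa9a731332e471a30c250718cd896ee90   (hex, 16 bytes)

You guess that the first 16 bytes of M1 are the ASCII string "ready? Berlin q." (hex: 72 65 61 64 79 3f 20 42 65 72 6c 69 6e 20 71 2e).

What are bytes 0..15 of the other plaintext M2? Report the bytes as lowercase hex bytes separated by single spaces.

First, E_a ⊕ E_b = (M1 ⊕ K) ⊕ (M2 ⊕ K) = M1 ⊕ M2, so the key drops out. Then M2 = (M1 ⊕ M2) ⊕ M1 over the first 16 bytes.
byte 0: (e8 xor a9) xor 72 = 41 xor 72 = 33
byte 1: (d2 xor a7) xor 65 = 75 xor 65 = 10
byte 2: (31 xor 31) xor 61 = 00 xor 61 = 61
byte 3: (4e xor 33) xor 64 = 7d xor 64 = 19
byte 4: (93 xor 2e) xor 79 = bd xor 79 = c4
byte 5: (d2 xor 47) xor 3f = 95 xor 3f = aa
byte 6: (1a xor 1a) xor 20 = 00 xor 20 = 20
byte 7: (29 xor 30) xor 42 = 19 xor 42 = 5b
byte 8: (b7 xor c2) xor 65 = 75 xor 65 = 10
byte 9: (4d xor 50) xor 72 = 1d xor 72 = 6f
byte 10: (26 xor 71) xor 6c = 57 xor 6c = 3b
byte 11: (8f xor 8c) xor 69 = 03 xor 69 = 6a
byte 12: (55 xor d8) xor 6e = 8d xor 6e = e3
byte 13: (ae xor 96) xor 20 = 38 xor 20 = 18
byte 14: (7b xor ee) xor 71 = 95 xor 71 = e4
byte 15: (a7 xor 90) xor 2e = 37 xor 2e = 19

33 10 61 19 c4 aa 20 5b 10 6f 3b 6a e3 18 e4 19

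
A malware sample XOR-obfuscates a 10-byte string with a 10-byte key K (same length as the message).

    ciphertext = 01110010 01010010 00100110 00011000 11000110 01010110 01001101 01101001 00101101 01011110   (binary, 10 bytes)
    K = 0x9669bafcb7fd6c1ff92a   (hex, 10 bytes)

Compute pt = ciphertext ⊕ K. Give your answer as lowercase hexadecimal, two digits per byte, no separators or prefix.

e43b9ce471ab2176d474

72 ⊕ 96 = e4
52 ⊕ 69 = 3b
26 ⊕ ba = 9c
18 ⊕ fc = e4
c6 ⊕ b7 = 71
56 ⊕ fd = ab
4d ⊕ 6c = 21
69 ⊕ 1f = 76
2d ⊕ f9 = d4
5e ⊕ 2a = 74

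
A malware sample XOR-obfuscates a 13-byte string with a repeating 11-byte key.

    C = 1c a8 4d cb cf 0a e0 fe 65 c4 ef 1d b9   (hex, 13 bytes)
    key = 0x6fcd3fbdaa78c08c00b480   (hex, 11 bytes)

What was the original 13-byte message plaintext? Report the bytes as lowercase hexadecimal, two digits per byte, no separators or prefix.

736572766572207265706f7274

The 11-byte key repeats, so the effective keystream is 6f cd 3f bd aa 78 c0 8c 00 b4 80 6f cd.
byte 0: 00011100 xor 01101111 = 01110011
byte 1: 10101000 xor 11001101 = 01100101
byte 2: 01001101 xor 00111111 = 01110010
byte 3: 11001011 xor 10111101 = 01110110
byte 4: 11001111 xor 10101010 = 01100101
byte 5: 00001010 xor 01111000 = 01110010
byte 6: 11100000 xor 11000000 = 00100000
byte 7: 11111110 xor 10001100 = 01110010
byte 8: 01100101 xor 00000000 = 01100101
byte 9: 11000100 xor 10110100 = 01110000
byte 10: 11101111 xor 10000000 = 01101111
byte 11: 00011101 xor 01101111 = 01110010
byte 12: 10111001 xor 11001101 = 01110100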